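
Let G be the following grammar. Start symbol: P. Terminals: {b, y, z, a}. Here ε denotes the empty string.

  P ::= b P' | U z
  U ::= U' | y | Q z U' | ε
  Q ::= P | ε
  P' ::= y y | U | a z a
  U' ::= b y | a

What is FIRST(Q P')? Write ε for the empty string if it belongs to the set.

FIRST(U') = {a, b}
FIRST(P) = {a, b, y, z}  (via U z)
FIRST(Q) = {ε, a, b, y, z}  (via P)
FIRST(U) = {ε, a, b, y, z}  (via U', Q z U')
FIRST(P') = {ε, a, b, y, z}  (via U)
FIRST(Q P'): take FIRST of each symbol in turn, carrying on past any symbol whose FIRST contains ε; result {ε, a, b, y, z}.

{ε, a, b, y, z}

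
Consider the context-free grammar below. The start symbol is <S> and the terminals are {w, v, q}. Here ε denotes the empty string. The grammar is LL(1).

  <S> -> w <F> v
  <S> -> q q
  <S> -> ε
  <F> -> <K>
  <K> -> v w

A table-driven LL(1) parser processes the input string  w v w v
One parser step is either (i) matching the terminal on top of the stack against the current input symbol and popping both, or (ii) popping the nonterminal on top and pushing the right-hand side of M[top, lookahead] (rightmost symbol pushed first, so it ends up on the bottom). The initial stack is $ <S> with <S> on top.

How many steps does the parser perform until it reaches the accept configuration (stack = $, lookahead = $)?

7

step 1: stack=$ <S>  input=w v w v $  — expand <S> -> w <F> v
step 2: stack=$ v <F> w  input=w v w v $  — match w
step 3: stack=$ v <F>  input=v w v $  — expand <F> -> <K>
step 4: stack=$ v <K>  input=v w v $  — expand <K> -> v w
step 5: stack=$ v w v  input=v w v $  — match v
step 6: stack=$ v w  input=w v $  — match w
step 7: stack=$ v  input=v $  — match v
Accept reached after 7 steps.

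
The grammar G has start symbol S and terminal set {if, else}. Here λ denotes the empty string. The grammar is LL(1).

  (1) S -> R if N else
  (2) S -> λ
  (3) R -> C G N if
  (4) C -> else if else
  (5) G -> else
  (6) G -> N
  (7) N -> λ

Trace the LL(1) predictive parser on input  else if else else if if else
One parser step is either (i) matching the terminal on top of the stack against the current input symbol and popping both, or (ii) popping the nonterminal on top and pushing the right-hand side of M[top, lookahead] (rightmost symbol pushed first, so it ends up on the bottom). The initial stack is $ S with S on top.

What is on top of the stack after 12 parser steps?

step 1: stack=$ S  input=else if else else if if else $  — expand S -> R if N else
step 2: stack=$ else N if R  input=else if else else if if else $  — expand R -> C G N if
step 3: stack=$ else N if if N G C  input=else if else else if if else $  — expand C -> else if else
step 4: stack=$ else N if if N G else if else  input=else if else else if if else $  — match else
step 5: stack=$ else N if if N G else if  input=if else else if if else $  — match if
step 6: stack=$ else N if if N G else  input=else else if if else $  — match else
step 7: stack=$ else N if if N G  input=else if if else $  — expand G -> else
step 8: stack=$ else N if if N else  input=else if if else $  — match else
step 9: stack=$ else N if if N  input=if if else $  — expand N -> λ
step 10: stack=$ else N if if  input=if if else $  — match if
step 11: stack=$ else N if  input=if else $  — match if
step 12: stack=$ else N  input=else $  — expand N -> λ
Stack after step 12: $ else (top = else).

else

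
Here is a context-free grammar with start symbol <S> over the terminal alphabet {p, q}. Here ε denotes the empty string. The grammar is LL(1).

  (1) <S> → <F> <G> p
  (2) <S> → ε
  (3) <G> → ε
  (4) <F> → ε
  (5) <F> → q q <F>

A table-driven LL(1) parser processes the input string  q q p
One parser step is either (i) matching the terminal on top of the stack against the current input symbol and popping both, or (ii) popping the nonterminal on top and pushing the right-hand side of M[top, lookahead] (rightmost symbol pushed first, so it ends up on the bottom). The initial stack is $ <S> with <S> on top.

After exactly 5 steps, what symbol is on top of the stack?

step 1: stack=$ <S>  input=q q p $  — expand <S> → <F> <G> p
step 2: stack=$ p <G> <F>  input=q q p $  — expand <F> → q q <F>
step 3: stack=$ p <G> <F> q q  input=q q p $  — match q
step 4: stack=$ p <G> <F> q  input=q p $  — match q
step 5: stack=$ p <G> <F>  input=p $  — expand <F> → ε
Stack after step 5: $ p <G> (top = <G>).

<G>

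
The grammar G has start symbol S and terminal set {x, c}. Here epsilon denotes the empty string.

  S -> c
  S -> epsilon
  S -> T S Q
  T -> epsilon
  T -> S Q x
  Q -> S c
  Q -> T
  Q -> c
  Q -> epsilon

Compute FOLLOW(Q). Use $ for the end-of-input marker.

{$, c, x}

FIRST(S) = {epsilon, c, x}  (via T S Q)
FIRST(T) = {epsilon, c, x}  (via S Q x)
FIRST(Q) = {epsilon, c, x}  (via S c, T)
FOLLOW(S) includes $ since S is the start symbol.
FOLLOW(S): in S->T S Q, S is followed by Q with FIRST {epsilon, c, x}; in S->T S Q, the suffix after S is nullable (adds nothing new); in T->S Q x, S is followed by Q x with FIRST {c, x}; in Q->S c, S is followed by c with FIRST {c}. Thus FOLLOW(S) = {$, c, x}.
FOLLOW(Q): in S->T S Q, the suffix after Q is empty, so FOLLOW(Q) ⊇ FOLLOW(S) = {$, c, x}; in T->S Q x, Q is followed by x with FIRST {x}. Thus FOLLOW(Q) = {$, c, x}.
FOLLOW(T): in S->T S Q, T is followed by S Q with FIRST {epsilon, c, x}; in S->T S Q, the suffix after T is nullable, so FOLLOW(T) ⊇ FOLLOW(S) = {$, c, x}; in Q->T, the suffix after T is empty, so FOLLOW(T) ⊇ FOLLOW(Q) = {$, c, x}. Thus FOLLOW(T) = {$, c, x}.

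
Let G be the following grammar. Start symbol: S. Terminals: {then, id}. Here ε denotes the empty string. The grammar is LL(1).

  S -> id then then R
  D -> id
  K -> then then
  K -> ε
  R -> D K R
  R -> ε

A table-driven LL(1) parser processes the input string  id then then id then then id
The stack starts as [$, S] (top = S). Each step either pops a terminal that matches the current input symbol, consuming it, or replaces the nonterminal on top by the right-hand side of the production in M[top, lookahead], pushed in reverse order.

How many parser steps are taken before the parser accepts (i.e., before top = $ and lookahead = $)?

15

step 1: stack=$ S  input=id then then id then then id $  — expand S -> id then then R
step 2: stack=$ R then then id  input=id then then id then then id $  — match id
step 3: stack=$ R then then  input=then then id then then id $  — match then
step 4: stack=$ R then  input=then id then then id $  — match then
step 5: stack=$ R  input=id then then id $  — expand R -> D K R
step 6: stack=$ R K D  input=id then then id $  — expand D -> id
step 7: stack=$ R K id  input=id then then id $  — match id
step 8: stack=$ R K  input=then then id $  — expand K -> then then
step 9: stack=$ R then then  input=then then id $  — match then
step 10: stack=$ R then  input=then id $  — match then
step 11: stack=$ R  input=id $  — expand R -> D K R
step 12: stack=$ R K D  input=id $  — expand D -> id
step 13: stack=$ R K id  input=id $  — match id
step 14: stack=$ R K  input=$  — expand K -> ε
step 15: stack=$ R  input=$  — expand R -> ε
Accept reached after 15 steps.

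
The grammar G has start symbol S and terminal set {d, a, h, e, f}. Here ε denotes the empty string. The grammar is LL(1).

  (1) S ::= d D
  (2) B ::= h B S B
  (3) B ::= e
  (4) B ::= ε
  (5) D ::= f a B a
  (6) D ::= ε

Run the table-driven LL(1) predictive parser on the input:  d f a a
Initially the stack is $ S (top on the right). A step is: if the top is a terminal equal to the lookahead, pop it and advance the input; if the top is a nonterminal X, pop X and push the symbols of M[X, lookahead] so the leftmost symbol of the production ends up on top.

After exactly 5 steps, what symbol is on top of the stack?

B

step 1: stack=$ S  input=d f a a $  — expand S ::= d D
step 2: stack=$ D d  input=d f a a $  — match d
step 3: stack=$ D  input=f a a $  — expand D ::= f a B a
step 4: stack=$ a B a f  input=f a a $  — match f
step 5: stack=$ a B a  input=a a $  — match a
Stack after step 5: $ a B (top = B).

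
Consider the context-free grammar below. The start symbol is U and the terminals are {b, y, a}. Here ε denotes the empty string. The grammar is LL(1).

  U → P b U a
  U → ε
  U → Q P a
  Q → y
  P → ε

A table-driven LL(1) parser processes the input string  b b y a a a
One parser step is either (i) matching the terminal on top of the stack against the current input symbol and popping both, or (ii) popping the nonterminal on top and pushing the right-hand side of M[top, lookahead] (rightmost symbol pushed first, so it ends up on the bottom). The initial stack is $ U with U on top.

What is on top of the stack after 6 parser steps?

U

step 1: stack=$ U  input=b b y a a a $  — expand U → P b U a
step 2: stack=$ a U b P  input=b b y a a a $  — expand P → ε
step 3: stack=$ a U b  input=b b y a a a $  — match b
step 4: stack=$ a U  input=b y a a a $  — expand U → P b U a
step 5: stack=$ a a U b P  input=b y a a a $  — expand P → ε
step 6: stack=$ a a U b  input=b y a a a $  — match b
Stack after step 6: $ a a U (top = U).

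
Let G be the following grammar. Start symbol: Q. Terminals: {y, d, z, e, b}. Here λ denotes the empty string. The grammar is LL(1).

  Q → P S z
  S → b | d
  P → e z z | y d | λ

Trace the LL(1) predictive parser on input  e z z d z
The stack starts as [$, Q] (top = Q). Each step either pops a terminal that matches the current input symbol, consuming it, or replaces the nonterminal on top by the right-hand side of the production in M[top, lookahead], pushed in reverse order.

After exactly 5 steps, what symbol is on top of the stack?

S

     Stack        Input        Action
  1  $ Q          e z z d z $  expand Q → P S z
  2  $ z S P      e z z d z $  expand P → e z z
  3  $ z S z z e  e z z d z $  match e
  4  $ z S z z    z z d z $    match z
  5  $ z S z      z d z $      match z
Stack after step 5: $ z S (top = S).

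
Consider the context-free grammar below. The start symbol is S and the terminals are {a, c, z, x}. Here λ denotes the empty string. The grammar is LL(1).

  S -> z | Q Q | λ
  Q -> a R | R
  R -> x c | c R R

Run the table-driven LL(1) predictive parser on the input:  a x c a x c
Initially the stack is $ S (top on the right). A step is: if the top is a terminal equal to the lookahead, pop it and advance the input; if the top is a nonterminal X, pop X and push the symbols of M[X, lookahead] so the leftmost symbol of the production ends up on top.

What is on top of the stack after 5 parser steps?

c

     Stack    Input          Action
  1  $ S      a x c a x c $  expand S -> Q Q
  2  $ Q Q    a x c a x c $  expand Q -> a R
  3  $ Q R a  a x c a x c $  match a
  4  $ Q R    x c a x c $    expand R -> x c
  5  $ Q c x  x c a x c $    match x
Stack after step 5: $ Q c (top = c).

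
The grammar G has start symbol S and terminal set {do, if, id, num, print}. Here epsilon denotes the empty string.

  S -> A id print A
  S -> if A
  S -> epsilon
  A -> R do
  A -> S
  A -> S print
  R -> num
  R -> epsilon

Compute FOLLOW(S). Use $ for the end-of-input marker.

FIRST(R) = {epsilon, num}
FIRST(S) = {epsilon, do, id, if, num, print}  (via A id print A)
FIRST(A) = {epsilon, do, id, if, num, print}  (via R do, S, S print)
FOLLOW(S) includes $ since S is the start symbol.
FOLLOW(R): in A->R do, R is followed by do with FIRST {do}. Thus FOLLOW(R) = {do}.
FOLLOW(S): in A->S, the suffix after S is empty, so FOLLOW(S) ⊇ FOLLOW(A) = {$, id, print}; in A->S print, S is followed by print with FIRST {print}. Thus FOLLOW(S) = {$, id, print}.
FOLLOW(A): in S->A id print A (occurrence 1), A is followed by id print A with FIRST {id}; in S->A id print A (occurrence 2), the suffix after A is empty, so FOLLOW(A) ⊇ FOLLOW(S) = {$, id, print}; in S->if A, the suffix after A is empty, so FOLLOW(A) ⊇ FOLLOW(S) = {$, id, print}. Thus FOLLOW(A) = {$, id, print}.

{$, id, print}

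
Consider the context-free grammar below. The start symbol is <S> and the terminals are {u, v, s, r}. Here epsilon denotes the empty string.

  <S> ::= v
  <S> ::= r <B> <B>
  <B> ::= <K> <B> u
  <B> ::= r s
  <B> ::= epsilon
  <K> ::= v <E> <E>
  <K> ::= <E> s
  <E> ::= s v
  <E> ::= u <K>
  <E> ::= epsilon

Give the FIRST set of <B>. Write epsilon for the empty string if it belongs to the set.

{epsilon, r, s, u, v}

FIRST(<S>): from <S>::=v we get {v}; from <S>::=r <B> <B> we get {r}. So FIRST(<S>) = {r, v}.
FIRST(<E>): from <E>::=s v we get {s}; from <E>::=u <K> we get {u}; from <E>::=epsilon we get {epsilon}. So FIRST(<E>) = {epsilon, s, u}.
FIRST(<K>): from <K>::=v <E> <E> we get {v}; from <K>::=<E> s we get {s, u}. So FIRST(<K>) = {s, u, v}.
FIRST(<B>): from <B>::=<K> <B> u we get {s, u, v}; from <B>::=r s we get {r}; from <B>::=epsilon we get {epsilon}. So FIRST(<B>) = {epsilon, r, s, u, v}.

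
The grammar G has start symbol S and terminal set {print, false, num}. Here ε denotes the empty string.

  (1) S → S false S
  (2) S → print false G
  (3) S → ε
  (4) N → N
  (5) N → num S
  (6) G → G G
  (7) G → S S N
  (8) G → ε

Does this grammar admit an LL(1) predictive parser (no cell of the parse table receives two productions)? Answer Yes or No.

No

FIRST(S) = {ε, false, print}
FIRST(N) = {num}
FIRST(G) = {ε, false, num, print}
FOLLOW(S) = {$, false, num, print}
FOLLOW(N) = {$, false, num, print}
FOLLOW(G) = {$, false, num, print}
Cell M[G, $] receives both G → G G and G → ε — the grammar is not LL(1).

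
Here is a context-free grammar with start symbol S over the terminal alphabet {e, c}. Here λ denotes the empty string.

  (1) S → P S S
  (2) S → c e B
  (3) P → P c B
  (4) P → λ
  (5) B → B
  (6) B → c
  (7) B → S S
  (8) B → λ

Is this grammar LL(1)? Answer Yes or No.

FIRST(S) = {c}
FIRST(P) = {λ, c}
FIRST(B) = {λ, c}
FOLLOW(S) = {$, c}
FOLLOW(P) = {c}
FOLLOW(B) = {$, c}
Cell M[B, $] receives both B → B and B → λ — the grammar is not LL(1).

No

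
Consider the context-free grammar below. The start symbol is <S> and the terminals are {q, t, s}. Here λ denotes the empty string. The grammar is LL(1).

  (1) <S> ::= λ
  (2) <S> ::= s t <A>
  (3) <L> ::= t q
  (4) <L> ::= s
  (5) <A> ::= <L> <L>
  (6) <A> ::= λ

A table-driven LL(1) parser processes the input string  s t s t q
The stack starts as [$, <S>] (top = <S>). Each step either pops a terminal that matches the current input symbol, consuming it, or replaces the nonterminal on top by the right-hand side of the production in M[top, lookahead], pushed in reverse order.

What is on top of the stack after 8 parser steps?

     Stack      Input        Action
  1  $ <S>      s t s t q $  expand <S> ::= s t <A>
  2  $ <A> t s  s t s t q $  match s
  3  $ <A> t    t s t q $    match t
  4  $ <A>      s t q $      expand <A> ::= <L> <L>
  5  $ <L> <L>  s t q $      expand <L> ::= s
  6  $ <L> s    s t q $      match s
  7  $ <L>      t q $        expand <L> ::= t q
  8  $ q t      t q $        match t
Stack after step 8: $ q (top = q).

q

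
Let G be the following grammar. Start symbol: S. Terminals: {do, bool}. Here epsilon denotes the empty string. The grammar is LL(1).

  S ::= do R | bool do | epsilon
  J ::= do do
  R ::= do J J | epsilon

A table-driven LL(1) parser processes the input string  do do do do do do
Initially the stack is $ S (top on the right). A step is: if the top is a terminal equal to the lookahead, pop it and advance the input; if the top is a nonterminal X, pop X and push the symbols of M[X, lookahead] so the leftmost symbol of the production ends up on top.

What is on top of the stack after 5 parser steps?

do

step 1: stack=$ S  input=do do do do do do $  — expand S ::= do R
step 2: stack=$ R do  input=do do do do do do $  — match do
step 3: stack=$ R  input=do do do do do $  — expand R ::= do J J
step 4: stack=$ J J do  input=do do do do do $  — match do
step 5: stack=$ J J  input=do do do do $  — expand J ::= do do
Stack after step 5: $ J do do (top = do).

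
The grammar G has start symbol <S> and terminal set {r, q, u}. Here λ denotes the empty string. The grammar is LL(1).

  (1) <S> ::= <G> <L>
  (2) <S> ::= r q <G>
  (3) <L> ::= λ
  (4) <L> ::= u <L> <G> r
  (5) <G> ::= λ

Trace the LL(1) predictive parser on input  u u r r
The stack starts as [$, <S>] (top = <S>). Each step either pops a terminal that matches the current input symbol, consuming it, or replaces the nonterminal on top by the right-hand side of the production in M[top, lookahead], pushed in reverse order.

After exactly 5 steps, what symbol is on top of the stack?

step 1: stack=$ <S>  input=u u r r $  — expand <S> ::= <G> <L>
step 2: stack=$ <L> <G>  input=u u r r $  — expand <G> ::= λ
step 3: stack=$ <L>  input=u u r r $  — expand <L> ::= u <L> <G> r
step 4: stack=$ r <G> <L> u  input=u u r r $  — match u
step 5: stack=$ r <G> <L>  input=u r r $  — expand <L> ::= u <L> <G> r
Stack after step 5: $ r <G> r <G> <L> u (top = u).

u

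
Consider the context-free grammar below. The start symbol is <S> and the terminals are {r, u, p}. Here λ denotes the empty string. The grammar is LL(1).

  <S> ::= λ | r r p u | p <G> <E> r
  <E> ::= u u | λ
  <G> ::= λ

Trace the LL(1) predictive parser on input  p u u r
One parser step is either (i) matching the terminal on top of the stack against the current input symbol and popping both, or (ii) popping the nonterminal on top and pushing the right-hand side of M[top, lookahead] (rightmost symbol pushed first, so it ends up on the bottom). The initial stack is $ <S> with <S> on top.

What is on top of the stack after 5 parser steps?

step 1: stack=$ <S>  input=p u u r $  — expand <S> ::= p <G> <E> r
step 2: stack=$ r <E> <G> p  input=p u u r $  — match p
step 3: stack=$ r <E> <G>  input=u u r $  — expand <G> ::= λ
step 4: stack=$ r <E>  input=u u r $  — expand <E> ::= u u
step 5: stack=$ r u u  input=u u r $  — match u
Stack after step 5: $ r u (top = u).

u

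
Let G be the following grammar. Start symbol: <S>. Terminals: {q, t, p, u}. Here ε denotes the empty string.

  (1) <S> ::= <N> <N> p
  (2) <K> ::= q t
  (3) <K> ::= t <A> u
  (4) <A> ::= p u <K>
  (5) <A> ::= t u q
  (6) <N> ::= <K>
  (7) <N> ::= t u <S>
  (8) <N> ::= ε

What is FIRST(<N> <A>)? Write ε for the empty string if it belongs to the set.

{p, q, t}

FIRST(<K>): from <K>::=q t we get {q}; from <K>::=t <A> u we get {t}. So FIRST(<K>) = {q, t}.
FIRST(<A>): from <A>::=p u <K> we get {p}; from <A>::=t u q we get {t}. So FIRST(<A>) = {p, t}.
FIRST(<N>): from <N>::=<K> we get {q, t}; from <N>::=t u <S> we get {t}; from <N>::=ε we get {ε}. So FIRST(<N>) = {ε, q, t}.
FIRST(<S>): from <S>::=<N> <N> p we get {p, q, t}. So FIRST(<S>) = {p, q, t}.
FIRST(<N> <A>): take FIRST of each symbol in turn, carrying on past any symbol whose FIRST contains ε; result {p, q, t}.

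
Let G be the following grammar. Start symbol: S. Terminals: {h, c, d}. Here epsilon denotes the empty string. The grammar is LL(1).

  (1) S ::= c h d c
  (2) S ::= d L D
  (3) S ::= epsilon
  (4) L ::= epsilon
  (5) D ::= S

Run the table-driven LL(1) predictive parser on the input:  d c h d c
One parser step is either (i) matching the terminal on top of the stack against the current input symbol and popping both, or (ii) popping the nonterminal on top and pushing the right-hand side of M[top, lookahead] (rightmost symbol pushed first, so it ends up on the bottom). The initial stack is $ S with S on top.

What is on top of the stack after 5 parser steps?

c

     Stack    Input        Action
  1  $ S      d c h d c $  expand S ::= d L D
  2  $ D L d  d c h d c $  match d
  3  $ D L    c h d c $    expand L ::= epsilon
  4  $ D      c h d c $    expand D ::= S
  5  $ S      c h d c $    expand S ::= c h d c
Stack after step 5: $ c d h c (top = c).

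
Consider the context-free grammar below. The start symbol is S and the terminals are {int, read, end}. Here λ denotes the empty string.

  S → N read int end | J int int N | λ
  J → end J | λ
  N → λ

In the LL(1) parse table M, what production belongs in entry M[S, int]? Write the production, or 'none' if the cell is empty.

FIRST(J) = {λ, end}
FIRST(N) = {λ}
FIRST(S) = {λ, end, int, read}  (via N read int end, J int int N)
FOLLOW(S) includes $ since S is the start symbol.
FOLLOW(S): S appears on no right-hand side. Thus FOLLOW(S) = {$}.
For S → N read int end: FIRST(N read int end) = {read}, so it goes in M[S, t] for t ∈ {read}.
For S → J int int N: FIRST(J int int N) = {end, int}, so it goes in M[S, t] for t ∈ {end, int}.
For S → λ: FIRST(λ) = {λ}, so it goes in M[S, t] for t ∈ {}; since λ ∈ FIRST, also for every t ∈ FOLLOW(S) = {$}.

S → J int int N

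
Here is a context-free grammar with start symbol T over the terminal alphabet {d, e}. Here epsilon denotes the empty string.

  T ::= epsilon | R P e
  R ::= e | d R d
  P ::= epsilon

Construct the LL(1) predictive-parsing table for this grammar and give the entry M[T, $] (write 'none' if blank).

T ::= epsilon

FIRST(R): from R::=e we get {e}; from R::=d R d we get {d}. So FIRST(R) = {d, e}.
FIRST(P): from P::=epsilon we get {epsilon}. So FIRST(P) = {epsilon}.
FIRST(T): from T::=epsilon we get {epsilon}; from T::=R P e we get {d, e}. So FIRST(T) = {epsilon, d, e}.
FOLLOW(T) includes $ since T is the start symbol.
FOLLOW(T): T appears on no right-hand side. Thus FOLLOW(T) = {$}.
For T ::= epsilon: FIRST(epsilon) = {epsilon}, so it goes in M[T, t] for t ∈ {}; since epsilon ∈ FIRST, also for every t ∈ FOLLOW(T) = {$}.
For T ::= R P e: FIRST(R P e) = {d, e}, so it goes in M[T, t] for t ∈ {d, e}.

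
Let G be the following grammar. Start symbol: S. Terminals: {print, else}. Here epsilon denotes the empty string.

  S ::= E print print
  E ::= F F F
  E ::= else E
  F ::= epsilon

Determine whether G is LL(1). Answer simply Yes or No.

FIRST(S) = {else, print}
FIRST(E) = {epsilon, else}
FIRST(F) = {epsilon}
FOLLOW(S) = {$}
FOLLOW(E) = {print}
FOLLOW(F) = {print}
Each cell of M receives at most one production.

Yes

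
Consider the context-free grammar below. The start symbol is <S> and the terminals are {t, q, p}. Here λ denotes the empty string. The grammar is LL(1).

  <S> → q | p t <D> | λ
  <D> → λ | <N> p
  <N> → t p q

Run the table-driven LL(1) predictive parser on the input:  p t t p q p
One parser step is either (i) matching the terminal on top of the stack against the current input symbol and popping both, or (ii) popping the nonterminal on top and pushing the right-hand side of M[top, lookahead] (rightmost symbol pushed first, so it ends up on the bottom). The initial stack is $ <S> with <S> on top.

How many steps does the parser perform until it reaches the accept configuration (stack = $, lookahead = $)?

     Stack      Input          Action
  1  $ <S>      p t t p q p $  expand <S> → p t <D>
  2  $ <D> t p  p t t p q p $  match p
  3  $ <D> t    t t p q p $    match t
  4  $ <D>      t p q p $      expand <D> → <N> p
  5  $ p <N>    t p q p $      expand <N> → t p q
  6  $ p q p t  t p q p $      match t
  7  $ p q p    p q p $        match p
  8  $ p q      q p $          match q
  9  $ p        p $            match p
Accept reached after 9 steps.

9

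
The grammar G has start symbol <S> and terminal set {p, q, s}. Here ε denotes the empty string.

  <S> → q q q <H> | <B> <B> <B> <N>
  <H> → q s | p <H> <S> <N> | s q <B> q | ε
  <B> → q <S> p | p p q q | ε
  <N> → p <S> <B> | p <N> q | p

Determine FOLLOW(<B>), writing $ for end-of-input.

{$, p, q}

FIRST(<H>): from <H>→q s we get {q}; from <H>→p <H> <S> <N> we get {p}; from <H>→s q <B> q we get {s}; from <H>→ε we get {ε}. So FIRST(<H>) = {ε, p, q, s}.
FIRST(<B>): from <B>→q <S> p we get {q}; from <B>→p p q q we get {p}; from <B>→ε we get {ε}. So FIRST(<B>) = {ε, p, q}.
FIRST(<N>): from <N>→p <S> <B> we get {p}; from <N>→p <N> q we get {p}; from <N>→p we get {p}. So FIRST(<N>) = {p}.
FIRST(<S>): from <S>→q q q <H> we get {q}; from <S>→<B> <B> <B> <N> we get {p, q}. So FIRST(<S>) = {p, q}.
FOLLOW(<S>) includes $ since <S> is the start symbol.
FOLLOW(<S>): in <H>→p <H> <S> <N>, <S> is followed by <N> with FIRST {p}; in <B>→q <S> p, <S> is followed by p with FIRST {p}; in <N>→p <S> <B>, <S> is followed by <B> with FIRST {ε, p, q}; in <N>→p <S> <B>, the suffix after <S> is nullable, so FOLLOW(<S>) ⊇ FOLLOW(<N>) = {$, p, q}. Thus FOLLOW(<S>) = {$, p, q}.
FOLLOW(<H>): in <S>→q q q <H>, the suffix after <H> is empty, so FOLLOW(<H>) ⊇ FOLLOW(<S>) = {$, p, q}; in <H>→p <H> <S> <N>, <H> is followed by <S> <N> with FIRST {p, q}. Thus FOLLOW(<H>) = {$, p, q}.
FOLLOW(<N>): in <S>→<B> <B> <B> <N>, the suffix after <N> is empty, so FOLLOW(<N>) ⊇ FOLLOW(<S>) = {$, p, q}; in <H>→p <H> <S> <N>, the suffix after <N> is empty, so FOLLOW(<N>) ⊇ FOLLOW(<H>) = {$, p, q}; in <N>→p <N> q, <N> is followed by q with FIRST {q}. Thus FOLLOW(<N>) = {$, p, q}.
FOLLOW(<B>): in <S>→<B> <B> <B> <N> (occurrence 1), <B> is followed by <B> <B> <N> with FIRST {p, q}; in <S>→<B> <B> <B> <N> (occurrence 2), <B> is followed by <B> <N> with FIRST {p, q}; in <S>→<B> <B> <B> <N> (occurrence 3), <B> is followed by <N> with FIRST {p}; in <H>→s q <B> q, <B> is followed by q with FIRST {q}; in <N>→p <S> <B>, the suffix after <B> is empty, so FOLLOW(<B>) ⊇ FOLLOW(<N>) = {$, p, q}. Thus FOLLOW(<B>) = {$, p, q}.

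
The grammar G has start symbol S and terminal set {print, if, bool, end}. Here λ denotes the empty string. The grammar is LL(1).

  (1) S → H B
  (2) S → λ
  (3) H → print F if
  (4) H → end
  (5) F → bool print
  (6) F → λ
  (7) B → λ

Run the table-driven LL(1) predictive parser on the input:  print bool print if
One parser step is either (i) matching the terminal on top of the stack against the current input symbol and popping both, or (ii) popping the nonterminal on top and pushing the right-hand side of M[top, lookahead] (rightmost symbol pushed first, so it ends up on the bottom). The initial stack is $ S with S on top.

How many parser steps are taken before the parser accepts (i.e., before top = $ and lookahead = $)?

step 1: stack=$ S  input=print bool print if $  — expand S → H B
step 2: stack=$ B H  input=print bool print if $  — expand H → print F if
step 3: stack=$ B if F print  input=print bool print if $  — match print
step 4: stack=$ B if F  input=bool print if $  — expand F → bool print
step 5: stack=$ B if print bool  input=bool print if $  — match bool
step 6: stack=$ B if print  input=print if $  — match print
step 7: stack=$ B if  input=if $  — match if
step 8: stack=$ B  input=$  — expand B → λ
Accept reached after 8 steps.

8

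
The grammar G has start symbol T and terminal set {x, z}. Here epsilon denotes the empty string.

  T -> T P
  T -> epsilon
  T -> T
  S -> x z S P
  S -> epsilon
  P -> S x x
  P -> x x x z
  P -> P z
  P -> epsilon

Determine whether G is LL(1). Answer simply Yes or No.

FIRST(T) = {epsilon, x, z}
FIRST(S) = {epsilon, x}
FIRST(P) = {epsilon, x, z}
FOLLOW(T) = {$, x, z}
FOLLOW(S) = {x, z}
FOLLOW(P) = {$, x, z}
Cell M[P, x] receives both P -> S x x and P -> x x x z and P -> P z and P -> epsilon — the grammar is not LL(1).

No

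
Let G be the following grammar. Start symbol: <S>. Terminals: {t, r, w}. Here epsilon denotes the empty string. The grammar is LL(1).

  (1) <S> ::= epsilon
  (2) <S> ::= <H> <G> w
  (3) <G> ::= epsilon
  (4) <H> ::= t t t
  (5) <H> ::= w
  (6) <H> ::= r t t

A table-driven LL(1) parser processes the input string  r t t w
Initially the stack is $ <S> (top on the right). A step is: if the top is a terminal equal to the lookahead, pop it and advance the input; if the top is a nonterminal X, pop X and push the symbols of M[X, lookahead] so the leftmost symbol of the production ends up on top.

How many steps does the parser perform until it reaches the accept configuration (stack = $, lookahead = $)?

     Stack          Input      Action
  1  $ <S>          r t t w $  expand <S> ::= <H> <G> w
  2  $ w <G> <H>    r t t w $  expand <H> ::= r t t
  3  $ w <G> t t r  r t t w $  match r
  4  $ w <G> t t    t t w $    match t
  5  $ w <G> t      t w $      match t
  6  $ w <G>        w $        expand <G> ::= epsilon
  7  $ w            w $        match w
Accept reached after 7 steps.

7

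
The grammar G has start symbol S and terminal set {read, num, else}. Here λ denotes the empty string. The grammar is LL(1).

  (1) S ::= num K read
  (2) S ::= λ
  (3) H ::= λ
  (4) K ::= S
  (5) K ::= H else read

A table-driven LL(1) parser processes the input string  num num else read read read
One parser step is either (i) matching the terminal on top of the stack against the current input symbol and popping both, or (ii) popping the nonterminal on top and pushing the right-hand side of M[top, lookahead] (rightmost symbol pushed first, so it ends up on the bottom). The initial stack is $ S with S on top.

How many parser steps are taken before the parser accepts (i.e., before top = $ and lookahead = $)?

11

      Stack                    Input                          Action
   1  $ S                      num num else read read read $  expand S ::= num K read
   2  $ read K num             num num else read read read $  match num
   3  $ read K                 num else read read read $      expand K ::= S
   4  $ read S                 num else read read read $      expand S ::= num K read
   5  $ read read K num        num else read read read $      match num
   6  $ read read K            else read read read $          expand K ::= H else read
   7  $ read read read else H  else read read read $          expand H ::= λ
   8  $ read read read else    else read read read $          match else
   9  $ read read read         read read read $               match read
  10  $ read read              read read $                    match read
  11  $ read                   read $                         match read
Accept reached after 11 steps.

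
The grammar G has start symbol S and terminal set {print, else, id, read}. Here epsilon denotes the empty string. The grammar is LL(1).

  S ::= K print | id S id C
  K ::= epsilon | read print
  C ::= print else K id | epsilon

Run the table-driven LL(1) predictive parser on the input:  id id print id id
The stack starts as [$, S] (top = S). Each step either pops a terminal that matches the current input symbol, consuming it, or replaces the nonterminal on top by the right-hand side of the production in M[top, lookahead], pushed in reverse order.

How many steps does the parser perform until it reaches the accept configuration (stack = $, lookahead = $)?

step 1: stack=$ S  input=id id print id id $  — expand S ::= id S id C
step 2: stack=$ C id S id  input=id id print id id $  — match id
step 3: stack=$ C id S  input=id print id id $  — expand S ::= id S id C
step 4: stack=$ C id C id S id  input=id print id id $  — match id
step 5: stack=$ C id C id S  input=print id id $  — expand S ::= K print
step 6: stack=$ C id C id print K  input=print id id $  — expand K ::= epsilon
step 7: stack=$ C id C id print  input=print id id $  — match print
step 8: stack=$ C id C id  input=id id $  — match id
step 9: stack=$ C id C  input=id $  — expand C ::= epsilon
step 10: stack=$ C id  input=id $  — match id
step 11: stack=$ C  input=$  — expand C ::= epsilon
Accept reached after 11 steps.

11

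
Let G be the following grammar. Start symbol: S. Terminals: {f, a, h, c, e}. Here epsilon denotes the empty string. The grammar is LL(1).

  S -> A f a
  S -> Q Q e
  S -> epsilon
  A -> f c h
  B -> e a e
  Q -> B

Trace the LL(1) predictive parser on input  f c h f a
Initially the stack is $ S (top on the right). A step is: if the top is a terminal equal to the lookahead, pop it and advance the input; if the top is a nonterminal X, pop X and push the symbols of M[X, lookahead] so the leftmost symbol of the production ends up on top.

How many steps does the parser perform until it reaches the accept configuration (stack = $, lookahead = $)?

7

step 1: stack=$ S  input=f c h f a $  — expand S -> A f a
step 2: stack=$ a f A  input=f c h f a $  — expand A -> f c h
step 3: stack=$ a f h c f  input=f c h f a $  — match f
step 4: stack=$ a f h c  input=c h f a $  — match c
step 5: stack=$ a f h  input=h f a $  — match h
step 6: stack=$ a f  input=f a $  — match f
step 7: stack=$ a  input=a $  — match a
Accept reached after 7 steps.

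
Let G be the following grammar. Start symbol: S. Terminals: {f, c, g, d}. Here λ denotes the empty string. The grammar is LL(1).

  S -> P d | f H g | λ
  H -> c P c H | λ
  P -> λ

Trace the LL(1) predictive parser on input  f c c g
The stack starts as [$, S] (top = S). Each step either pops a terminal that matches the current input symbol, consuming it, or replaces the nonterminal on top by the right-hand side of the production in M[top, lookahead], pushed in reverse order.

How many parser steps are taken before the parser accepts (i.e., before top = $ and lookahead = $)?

step 1: stack=$ S  input=f c c g $  — expand S -> f H g
step 2: stack=$ g H f  input=f c c g $  — match f
step 3: stack=$ g H  input=c c g $  — expand H -> c P c H
step 4: stack=$ g H c P c  input=c c g $  — match c
step 5: stack=$ g H c P  input=c g $  — expand P -> λ
step 6: stack=$ g H c  input=c g $  — match c
step 7: stack=$ g H  input=g $  — expand H -> λ
step 8: stack=$ g  input=g $  — match g
Accept reached after 8 steps.

8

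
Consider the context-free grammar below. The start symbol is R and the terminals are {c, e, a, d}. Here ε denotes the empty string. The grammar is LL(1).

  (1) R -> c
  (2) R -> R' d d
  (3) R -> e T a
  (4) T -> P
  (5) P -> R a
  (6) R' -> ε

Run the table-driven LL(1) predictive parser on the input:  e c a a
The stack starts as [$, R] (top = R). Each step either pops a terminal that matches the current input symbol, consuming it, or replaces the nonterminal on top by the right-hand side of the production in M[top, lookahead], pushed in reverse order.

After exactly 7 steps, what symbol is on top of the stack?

step 1: stack=$ R  input=e c a a $  — expand R -> e T a
step 2: stack=$ a T e  input=e c a a $  — match e
step 3: stack=$ a T  input=c a a $  — expand T -> P
step 4: stack=$ a P  input=c a a $  — expand P -> R a
step 5: stack=$ a a R  input=c a a $  — expand R -> c
step 6: stack=$ a a c  input=c a a $  — match c
step 7: stack=$ a a  input=a a $  — match a
Stack after step 7: $ a (top = a).

a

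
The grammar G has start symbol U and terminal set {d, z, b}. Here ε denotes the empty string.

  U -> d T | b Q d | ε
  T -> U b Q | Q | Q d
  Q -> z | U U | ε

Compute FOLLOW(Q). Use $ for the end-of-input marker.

{$, b, d}

FIRST(U) = {ε, b, d}
FIRST(Q) = {ε, b, d, z}  (via U U)
FIRST(T) = {ε, b, d, z}  (via U b Q, Q, Q d)
FOLLOW(U) includes $ since U is the start symbol.
FOLLOW(U): in T->U b Q, U is followed by b Q with FIRST {b}; in Q->U U (occurrence 1), U is followed by U with FIRST {ε, b, d}; in Q->U U (occurrence 1), the suffix after U is nullable, so FOLLOW(U) ⊇ FOLLOW(Q) = {$, b, d}; in Q->U U (occurrence 2), the suffix after U is empty, so FOLLOW(U) ⊇ FOLLOW(Q) = {$, b, d}. Thus FOLLOW(U) = {$, b, d}.
FOLLOW(T): in U->d T, the suffix after T is empty, so FOLLOW(T) ⊇ FOLLOW(U) = {$, b, d}. Thus FOLLOW(T) = {$, b, d}.
FOLLOW(Q): in U->b Q d, Q is followed by d with FIRST {d}; in T->U b Q, the suffix after Q is empty, so FOLLOW(Q) ⊇ FOLLOW(T) = {$, b, d}; in T->Q, the suffix after Q is empty, so FOLLOW(Q) ⊇ FOLLOW(T) = {$, b, d}; in T->Q d, Q is followed by d with FIRST {d}. Thus FOLLOW(Q) = {$, b, d}.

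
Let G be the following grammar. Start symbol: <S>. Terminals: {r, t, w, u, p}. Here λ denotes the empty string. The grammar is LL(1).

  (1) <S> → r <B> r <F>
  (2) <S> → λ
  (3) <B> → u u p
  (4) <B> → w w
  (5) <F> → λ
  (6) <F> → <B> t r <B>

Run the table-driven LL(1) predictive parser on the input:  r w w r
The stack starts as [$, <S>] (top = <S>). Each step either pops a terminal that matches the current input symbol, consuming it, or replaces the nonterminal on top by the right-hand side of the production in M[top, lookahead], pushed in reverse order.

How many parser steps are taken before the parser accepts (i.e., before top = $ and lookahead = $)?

step 1: stack=$ <S>  input=r w w r $  — expand <S> → r <B> r <F>
step 2: stack=$ <F> r <B> r  input=r w w r $  — match r
step 3: stack=$ <F> r <B>  input=w w r $  — expand <B> → w w
step 4: stack=$ <F> r w w  input=w w r $  — match w
step 5: stack=$ <F> r w  input=w r $  — match w
step 6: stack=$ <F> r  input=r $  — match r
step 7: stack=$ <F>  input=$  — expand <F> → λ
Accept reached after 7 steps.

7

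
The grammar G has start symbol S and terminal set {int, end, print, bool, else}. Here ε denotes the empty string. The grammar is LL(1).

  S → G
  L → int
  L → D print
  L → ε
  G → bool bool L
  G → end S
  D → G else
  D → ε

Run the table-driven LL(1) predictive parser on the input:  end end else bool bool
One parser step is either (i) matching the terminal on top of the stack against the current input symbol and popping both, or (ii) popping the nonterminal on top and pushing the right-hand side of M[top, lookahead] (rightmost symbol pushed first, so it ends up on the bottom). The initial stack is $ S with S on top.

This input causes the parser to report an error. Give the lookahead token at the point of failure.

     Stack    Input                     Action
  1  $ S      end end else bool bool $  expand S → G
  2  $ G      end end else bool bool $  expand G → end S
  3  $ S end  end end else bool bool $  match end
  4  $ S      end else bool bool $      expand S → G
  5  $ G      end else bool bool $      expand G → end S
  6  $ S end  end else bool bool $      match end
  7  $ S      else bool bool $          error: M[S, else] is empty

else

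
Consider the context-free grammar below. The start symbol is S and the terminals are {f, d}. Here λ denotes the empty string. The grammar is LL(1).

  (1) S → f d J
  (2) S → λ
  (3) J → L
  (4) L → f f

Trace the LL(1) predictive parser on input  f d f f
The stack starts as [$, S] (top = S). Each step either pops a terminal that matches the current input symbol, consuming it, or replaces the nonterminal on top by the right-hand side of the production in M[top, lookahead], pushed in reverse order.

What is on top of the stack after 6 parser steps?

step 1: stack=$ S  input=f d f f $  — expand S → f d J
step 2: stack=$ J d f  input=f d f f $  — match f
step 3: stack=$ J d  input=d f f $  — match d
step 4: stack=$ J  input=f f $  — expand J → L
step 5: stack=$ L  input=f f $  — expand L → f f
step 6: stack=$ f f  input=f f $  — match f
Stack after step 6: $ f (top = f).

f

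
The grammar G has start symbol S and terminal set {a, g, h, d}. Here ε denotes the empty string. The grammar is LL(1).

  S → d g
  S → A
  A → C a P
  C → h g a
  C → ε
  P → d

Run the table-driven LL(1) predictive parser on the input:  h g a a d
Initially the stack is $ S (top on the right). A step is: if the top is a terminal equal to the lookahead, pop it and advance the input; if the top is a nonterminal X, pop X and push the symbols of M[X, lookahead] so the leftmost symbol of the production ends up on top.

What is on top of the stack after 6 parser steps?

a

     Stack        Input        Action
  1  $ S          h g a a d $  expand S → A
  2  $ A          h g a a d $  expand A → C a P
  3  $ P a C      h g a a d $  expand C → h g a
  4  $ P a a g h  h g a a d $  match h
  5  $ P a a g    g a a d $    match g
  6  $ P a a      a a d $      match a
Stack after step 6: $ P a (top = a).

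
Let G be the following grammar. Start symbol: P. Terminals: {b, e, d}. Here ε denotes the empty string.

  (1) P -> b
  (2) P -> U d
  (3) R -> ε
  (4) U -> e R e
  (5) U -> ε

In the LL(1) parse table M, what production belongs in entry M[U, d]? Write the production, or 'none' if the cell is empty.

FIRST(R): from R->ε we get {ε}. So FIRST(R) = {ε}.
FIRST(U): from U->e R e we get {e}; from U->ε we get {ε}. So FIRST(U) = {ε, e}.
FIRST(P): from P->b we get {b}; from P->U d we get {d, e}. So FIRST(P) = {b, d, e}.
FOLLOW(P) includes $ since P is the start symbol.
FOLLOW(U): in P->U d, U is followed by d with FIRST {d}. Thus FOLLOW(U) = {d}.
For U -> e R e: FIRST(e R e) = {e}, so it goes in M[U, t] for t ∈ {e}.
For U -> ε: FIRST(ε) = {ε}, so it goes in M[U, t] for t ∈ {}; since ε ∈ FIRST, also for every t ∈ FOLLOW(U) = {d}.

U -> ε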